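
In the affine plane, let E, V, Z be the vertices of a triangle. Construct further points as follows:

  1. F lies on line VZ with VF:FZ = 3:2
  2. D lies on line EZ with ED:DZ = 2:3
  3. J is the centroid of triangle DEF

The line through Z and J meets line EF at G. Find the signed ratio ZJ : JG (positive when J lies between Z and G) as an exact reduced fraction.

ZJ:JG = 13/2

Work in coordinates with E = (0, 0), V = (1, 0), Z = (0, 1).
1. F lies on line VZ with VF:FZ = 3:2 ⇒ F = (2/5, 3/5)
2. D lies on line EZ with ED:DZ = 2:3 ⇒ D = (0, 2/5)
3. J is the centroid of triangle DEF ⇒ J = (2/15, 1/3)
line ZJ meets EF at G = (2/13, 3/13)
J = Z + t·(G−Z) with t = 13/15, so ZJ:JG = 13/15:2/15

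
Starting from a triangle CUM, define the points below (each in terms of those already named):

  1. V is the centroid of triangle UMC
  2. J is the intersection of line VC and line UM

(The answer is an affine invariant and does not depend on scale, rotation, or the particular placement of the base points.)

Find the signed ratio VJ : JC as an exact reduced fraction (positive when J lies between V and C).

Work in coordinates with C = (0, 0), U = (1, 0), M = (0, 1).
1. V is the centroid of triangle UMC ⇒ V = (1/3, 1/3)
2. J is the intersection of line VC and line UM ⇒ J = (1/2, 1/2)
J = V + t·(C−V) with t = -1/2, so VJ:JC = t:(1−t) = -1/2:3/2

VJ:JC = -1/3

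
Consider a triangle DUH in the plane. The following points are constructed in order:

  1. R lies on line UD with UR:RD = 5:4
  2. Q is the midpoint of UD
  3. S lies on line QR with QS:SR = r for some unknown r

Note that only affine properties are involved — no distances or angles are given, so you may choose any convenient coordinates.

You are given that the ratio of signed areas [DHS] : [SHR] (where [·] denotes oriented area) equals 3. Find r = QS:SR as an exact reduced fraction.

Choose coordinates D = (0, 0), U = (1, 0), H = (0, 1).
1. R lies on line UD with UR:RD = 5:4 ⇒ R = (4/9, 0)
2. Q is the midpoint of UD ⇒ Q = (1/2, 0)
3. With QS:SR = r, write λ = r/(r+1) so S = Q + λ·(R−Q); S is affine-linear in λ
Every point depending on S is an affine combination of S and λ-independent points, so each such coordinate is linear in λ; the λ² term in each signed area is a multiple of (R−Q)×(R−Q) = 0, so 2·[DHS] and 2·[SHR] are each linear in λ. Evaluating at λ=0 and λ=1:
  2·[DHS] = 1/18·λ − 1/2,   2·[SHR] = -1/18·λ + 1/18
So [DHS]:[SHR] = (1/18·λ − 1/2) / (-1/18·λ + 1/18). Setting this equal to 3:
  1/18·λ − 1/2 = 3·(-1/18·λ + 1/18)  ⇒  λ = 3
Then r = λ/(1−λ) = (3)/(-2) = -3/2. Check: with r = -3/2, S = (1/3, 0) and [DHS]:[SHR] = 3 as required.

r = -3/2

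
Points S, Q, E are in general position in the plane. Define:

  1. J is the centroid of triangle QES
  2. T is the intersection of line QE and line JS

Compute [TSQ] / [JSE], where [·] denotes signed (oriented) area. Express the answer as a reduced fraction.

Choose coordinates S = (0, 0), Q = (1, 0), E = (0, 1).
1. J is the centroid of triangle QES ⇒ J = (1/3, 1/3)
2. T is the intersection of line QE and line JS ⇒ T = (1/2, 1/2)
2·[TSQ] = 1/2, 2·[JSE] = -1/3
[TSQ]:[JSE] = 1/2:-1/3 = -3/2

[TSQ]:[JSE] = -3/2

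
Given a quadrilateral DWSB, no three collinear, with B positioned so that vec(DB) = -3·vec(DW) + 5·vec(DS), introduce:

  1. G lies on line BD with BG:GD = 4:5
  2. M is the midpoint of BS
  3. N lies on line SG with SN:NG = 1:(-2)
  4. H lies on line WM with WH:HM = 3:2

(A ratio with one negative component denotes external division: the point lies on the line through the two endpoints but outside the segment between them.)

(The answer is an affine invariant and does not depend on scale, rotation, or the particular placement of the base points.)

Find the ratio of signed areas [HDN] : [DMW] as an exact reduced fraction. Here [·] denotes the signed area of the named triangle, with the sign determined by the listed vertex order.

Work in coordinates with D = (0, 0), W = (1, 0), S = (0, 1), B = (-3, 5).
1. G lies on line BD with BG:GD = 4:5 ⇒ G = (-5/3, 25/9)
2. M is the midpoint of BS ⇒ M = (-3/2, 3)
3. N lies on line SG with SN:NG = 1:(-2) ⇒ N = (5/3, -7/9)
4. H lies on line WM with WH:HM = 3:2 ⇒ H = (-1/2, 9/5)
2·[HDN] = 47/18, 2·[DMW] = -3
[HDN]:[DMW] = 47/18:-3 = -47/54

[HDN]:[DMW] = -47/54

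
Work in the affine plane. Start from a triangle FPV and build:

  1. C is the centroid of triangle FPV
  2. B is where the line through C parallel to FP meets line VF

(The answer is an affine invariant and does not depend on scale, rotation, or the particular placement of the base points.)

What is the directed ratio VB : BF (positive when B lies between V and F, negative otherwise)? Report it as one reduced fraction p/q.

Work in coordinates with F = (0, 0), P = (1, 0), V = (0, 1).
1. C is the centroid of triangle FPV ⇒ C = (1/3, 1/3)
2. B is where the line through C parallel to FP meets line VF ⇒ B = (0, 1/3)
B = V + t·(F−V) with t = 2/3, so VB:BF = t:(1−t) = 2/3:1/3

VB:BF = 2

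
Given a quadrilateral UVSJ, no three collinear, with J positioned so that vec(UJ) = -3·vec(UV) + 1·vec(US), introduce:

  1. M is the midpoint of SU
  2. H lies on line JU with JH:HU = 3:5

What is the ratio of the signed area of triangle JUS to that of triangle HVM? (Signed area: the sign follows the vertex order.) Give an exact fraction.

[JUS]:[HVM] = 48/13

Work in coordinates with U = (0, 0), V = (1, 0), S = (0, 1), J = (-3, 1).
1. M is the midpoint of SU ⇒ M = (0, 1/2)
2. H lies on line JU with JH:HU = 3:5 ⇒ H = (-15/8, 5/8)
2·[JUS] = 3, 2·[HVM] = 13/16
[JUS]:[HVM] = 3:13/16 = 48/13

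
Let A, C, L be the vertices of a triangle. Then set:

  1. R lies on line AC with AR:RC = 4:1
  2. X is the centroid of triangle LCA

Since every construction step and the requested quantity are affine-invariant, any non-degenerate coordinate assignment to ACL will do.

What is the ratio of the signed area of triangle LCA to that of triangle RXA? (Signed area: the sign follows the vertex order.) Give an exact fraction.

Assign A = (0, 0), C = (1, 0), L = (0, 1) — the answer is frame-independent, so this choice is without loss of generality.
1. R lies on line AC with AR:RC = 4:1 ⇒ R = (4/5, 0)
2. X is the centroid of triangle LCA ⇒ X = (1/3, 1/3)
2·[LCA] = -1, 2·[RXA] = 4/15
[LCA]:[RXA] = -1:4/15 = -15/4

[LCA]:[RXA] = -15/4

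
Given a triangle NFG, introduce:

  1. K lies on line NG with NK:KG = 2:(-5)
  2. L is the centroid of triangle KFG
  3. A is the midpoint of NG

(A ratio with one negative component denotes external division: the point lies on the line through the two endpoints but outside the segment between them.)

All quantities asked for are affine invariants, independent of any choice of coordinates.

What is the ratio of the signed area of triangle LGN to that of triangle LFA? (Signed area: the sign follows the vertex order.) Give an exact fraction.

Work in coordinates with N = (0, 0), F = (1, 0), G = (0, 1).
1. K lies on line NG with NK:KG = 2:(-5) ⇒ K = (0, -2/3)
2. L is the centroid of triangle KFG ⇒ L = (1/3, 1/9)
3. A is the midpoint of NG ⇒ A = (0, 1/2)
2·[LGN] = 1/3, 2·[LFA] = 2/9
[LGN]:[LFA] = 1/3:2/9 = 3/2

[LGN]:[LFA] = 3/2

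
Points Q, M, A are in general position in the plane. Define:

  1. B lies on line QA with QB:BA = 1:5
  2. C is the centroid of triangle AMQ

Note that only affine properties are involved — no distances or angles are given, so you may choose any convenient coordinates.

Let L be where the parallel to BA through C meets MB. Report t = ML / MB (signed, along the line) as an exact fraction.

t = 2/3

Choose coordinates Q = (0, 0), M = (1, 0), A = (0, 1).
1. B lies on line QA with QB:BA = 1:5 ⇒ B = (0, 1/6)
2. C is the centroid of triangle AMQ ⇒ C = (1/3, 1/3)
through C parallel to BA: direction (0, 5/6); meets MB at L = (1/3, 1/9)
L = M + t·(B−M) with t = 2/3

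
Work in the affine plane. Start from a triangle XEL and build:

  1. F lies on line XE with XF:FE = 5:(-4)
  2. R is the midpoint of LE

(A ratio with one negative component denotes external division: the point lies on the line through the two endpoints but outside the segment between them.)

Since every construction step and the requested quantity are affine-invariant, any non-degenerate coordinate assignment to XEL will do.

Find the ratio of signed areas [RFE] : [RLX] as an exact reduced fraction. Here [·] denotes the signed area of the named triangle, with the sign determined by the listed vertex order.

Assign X = (0, 0), E = (1, 0), L = (0, 1) — the answer is frame-independent, so this choice is without loss of generality.
1. F lies on line XE with XF:FE = 5:(-4) ⇒ F = (5, 0)
2. R is the midpoint of LE ⇒ R = (1/2, 1/2)
2·[RFE] = -2, 2·[RLX] = 1/2
[RFE]:[RLX] = -2:1/2 = -4

[RFE]:[RLX] = -4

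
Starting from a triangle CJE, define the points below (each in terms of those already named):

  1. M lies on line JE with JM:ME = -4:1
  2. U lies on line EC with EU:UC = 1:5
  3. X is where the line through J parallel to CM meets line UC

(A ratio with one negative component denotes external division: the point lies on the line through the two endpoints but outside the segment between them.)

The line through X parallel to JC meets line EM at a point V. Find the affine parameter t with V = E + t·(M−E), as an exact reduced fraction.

t = 9

Choose coordinates C = (0, 0), J = (1, 0), E = (0, 1).
1. M lies on line JE with JM:ME = -4:1 ⇒ M = (-1/3, 4/3)
2. U lies on line EC with EU:UC = 1:5 ⇒ U = (0, 5/6)
3. X is where the line through J parallel to CM meets line UC ⇒ X = (0, 4)
through X parallel to JC: direction (-1, 0); meets EM at V = (-3, 4)
V = E + t·(M−E) with t = 9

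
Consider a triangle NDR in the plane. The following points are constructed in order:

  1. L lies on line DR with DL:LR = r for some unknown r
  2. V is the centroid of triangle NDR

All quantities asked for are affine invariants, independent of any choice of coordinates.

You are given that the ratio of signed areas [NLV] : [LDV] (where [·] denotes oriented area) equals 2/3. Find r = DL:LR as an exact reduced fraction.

Assign N = (0, 0), D = (1, 0), R = (0, 1) — the answer is frame-independent, so this choice is without loss of generality.
1. With DL:LR = r, write λ = r/(r+1) so L = D + λ·(R−D); L is affine-linear in λ
2. V is the centroid of triangle NDR ⇒ V = (1/3, 1/3)
Every point depending on L is an affine combination of L and λ-independent points, so each such coordinate is linear in λ; the λ² term in each signed area is a multiple of (R−D)×(R−D) = 0, so 2·[NLV] and 2·[LDV] are each linear in λ. Evaluating at λ=0 and λ=1:
  2·[NLV] = -2/3·λ + 1/3,   2·[LDV] = -1/3·λ
So [NLV]:[LDV] = (-2/3·λ + 1/3) / (-1/3·λ). Setting this equal to 2/3:
  -2/3·λ + 1/3 = 2/3·(-1/3·λ)  ⇒  λ = 3/4
Then r = λ/(1−λ) = (3/4)/(1/4) = 3. Check: with r = 3, L = (1/4, 3/4) and [NLV]:[LDV] = 2/3 as required.

r = 3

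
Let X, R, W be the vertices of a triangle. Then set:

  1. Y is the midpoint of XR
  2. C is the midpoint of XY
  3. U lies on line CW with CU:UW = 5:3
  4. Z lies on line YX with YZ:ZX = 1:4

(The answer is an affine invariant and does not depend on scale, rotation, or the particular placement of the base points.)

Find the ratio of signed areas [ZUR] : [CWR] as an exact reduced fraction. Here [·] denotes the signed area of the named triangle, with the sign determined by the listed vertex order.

Assign X = (0, 0), R = (1, 0), W = (0, 1) — the answer is frame-independent, so this choice is without loss of generality.
1. Y is the midpoint of XR ⇒ Y = (1/2, 0)
2. C is the midpoint of XY ⇒ C = (1/4, 0)
3. U lies on line CW with CU:UW = 5:3 ⇒ U = (3/32, 5/8)
4. Z lies on line YX with YZ:ZX = 1:4 ⇒ Z = (2/5, 0)
2·[ZUR] = -3/8, 2·[CWR] = -3/4
[ZUR]:[CWR] = -3/8:-3/4 = 1/2

[ZUR]:[CWR] = 1/2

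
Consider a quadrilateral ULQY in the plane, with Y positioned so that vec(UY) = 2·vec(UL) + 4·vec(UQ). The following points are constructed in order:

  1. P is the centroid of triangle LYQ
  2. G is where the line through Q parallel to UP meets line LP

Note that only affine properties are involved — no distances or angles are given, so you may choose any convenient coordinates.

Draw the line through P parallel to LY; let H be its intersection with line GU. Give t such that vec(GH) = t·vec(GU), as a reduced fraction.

Set U = (0, 0), L = (1, 0), Q = (0, 1), Y = (2, 4); any affine frame gives the same invariant.
1. P is the centroid of triangle LYQ ⇒ P = (1, 5/3)
2. G is where the line through Q parallel to UP meets line LP ⇒ G = (1, 8/3)
through P parallel to LY: direction (1, 4); meets GU at H = (7/4, 14/3)
H = G + t·(U−G) with t = -3/4

t = -3/4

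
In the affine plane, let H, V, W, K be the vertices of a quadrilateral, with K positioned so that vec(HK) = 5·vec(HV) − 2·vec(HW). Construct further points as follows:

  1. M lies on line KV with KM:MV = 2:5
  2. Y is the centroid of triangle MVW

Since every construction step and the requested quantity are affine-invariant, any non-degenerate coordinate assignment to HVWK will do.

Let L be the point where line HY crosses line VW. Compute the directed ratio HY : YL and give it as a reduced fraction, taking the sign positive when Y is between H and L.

HY:YL = -31/10

Work in coordinates with H = (0, 0), V = (1, 0), W = (0, 1), K = (5, -2).
1. M lies on line KV with KM:MV = 2:5 ⇒ M = (27/7, -10/7)
2. Y is the centroid of triangle MVW ⇒ Y = (34/21, -1/7)
line HY meets VW at L = (34/31, -3/31)
Y = H + t·(L−H) with t = 31/21, so HY:YL = 31/21:-10/21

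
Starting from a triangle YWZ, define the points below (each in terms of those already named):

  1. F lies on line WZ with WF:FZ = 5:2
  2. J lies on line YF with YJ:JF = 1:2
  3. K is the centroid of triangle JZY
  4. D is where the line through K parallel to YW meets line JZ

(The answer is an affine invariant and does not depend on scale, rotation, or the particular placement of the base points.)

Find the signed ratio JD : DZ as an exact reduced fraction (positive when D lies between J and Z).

Set Y = (0, 0), W = (1, 0), Z = (0, 1); any affine frame gives the same invariant.
1. F lies on line WZ with WF:FZ = 5:2 ⇒ F = (2/7, 5/7)
2. J lies on line YF with YJ:JF = 1:2 ⇒ J = (2/21, 5/21)
3. K is the centroid of triangle JZY ⇒ K = (2/63, 26/63)
4. D is where the line through K parallel to YW meets line JZ ⇒ D = (37/504, 26/63)
D = J + t·(Z−J) with t = 11/48, so JD:DZ = t:(1−t) = 11/48:37/48

JD:DZ = 11/37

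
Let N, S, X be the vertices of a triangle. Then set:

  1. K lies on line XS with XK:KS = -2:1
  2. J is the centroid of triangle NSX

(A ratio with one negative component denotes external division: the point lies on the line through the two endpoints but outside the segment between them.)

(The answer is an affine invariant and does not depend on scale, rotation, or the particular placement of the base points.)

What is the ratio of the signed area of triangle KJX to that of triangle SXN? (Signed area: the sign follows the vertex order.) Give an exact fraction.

Assign N = (0, 0), S = (1, 0), X = (0, 1) — the answer is frame-independent, so this choice is without loss of generality.
1. K lies on line XS with XK:KS = -2:1 ⇒ K = (2, -1)
2. J is the centroid of triangle NSX ⇒ J = (1/3, 1/3)
2·[KJX] = -2/3, 2·[SXN] = 1
[KJX]:[SXN] = -2/3:1 = -2/3

[KJX]:[SXN] = -2/3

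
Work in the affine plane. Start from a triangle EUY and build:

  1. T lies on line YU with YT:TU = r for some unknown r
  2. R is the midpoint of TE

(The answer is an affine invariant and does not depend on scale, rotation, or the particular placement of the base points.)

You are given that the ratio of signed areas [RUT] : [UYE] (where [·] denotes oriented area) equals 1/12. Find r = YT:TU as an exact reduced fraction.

Set E = (0, 0), U = (1, 0), Y = (0, 1); any affine frame gives the same invariant.
1. With YT:TU = r, write λ = r/(r+1) so T = Y + λ·(U−Y); T is affine-linear in λ
2. R is the midpoint of TE ⇒ R is an affine combination of earlier points and hence also affine-linear in λ
Every point depending on T is an affine combination of T and λ-independent points, so each such coordinate is linear in λ; the λ² term in each signed area is a multiple of (U−Y)×(U−Y) = 0, so 2·[RUT] and 2·[UYE] are each linear in λ. Evaluating at λ=0 and λ=1:
  2·[RUT] = -1/2·λ + 1/2,   2·[UYE] = 1
So [RUT]:[UYE] = (-1/2·λ + 1/2) / (1). Setting this equal to 1/12:
  -1/2·λ + 1/2 = 1/12·(1)  ⇒  λ = 5/6
Then r = λ/(1−λ) = (5/6)/(1/6) = 5. Check: with r = 5, T = (5/6, 1/6) and [RUT]:[UYE] = 1/12 as required.

r = 5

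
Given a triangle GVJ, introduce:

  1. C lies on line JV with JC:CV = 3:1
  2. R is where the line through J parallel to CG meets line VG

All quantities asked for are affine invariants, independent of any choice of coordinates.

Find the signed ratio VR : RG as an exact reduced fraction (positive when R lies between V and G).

VR:RG = -4/3

Work in coordinates with G = (0, 0), V = (1, 0), J = (0, 1).
1. C lies on line JV with JC:CV = 3:1 ⇒ C = (3/4, 1/4)
2. R is where the line through J parallel to CG meets line VG ⇒ R = (-3, 0)
R = V + t·(G−V) with t = 4, so VR:RG = t:(1−t) = 4:-3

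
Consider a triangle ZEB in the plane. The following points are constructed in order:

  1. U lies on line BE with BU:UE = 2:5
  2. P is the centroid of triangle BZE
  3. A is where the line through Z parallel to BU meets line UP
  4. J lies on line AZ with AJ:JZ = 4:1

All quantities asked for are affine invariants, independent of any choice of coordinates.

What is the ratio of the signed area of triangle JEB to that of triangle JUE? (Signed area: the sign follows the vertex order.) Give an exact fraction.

[JEB]:[JUE] = -7/5

Set Z = (0, 0), E = (1, 0), B = (0, 1); any affine frame gives the same invariant.
1. U lies on line BE with BU:UE = 2:5 ⇒ U = (2/7, 5/7)
2. P is the centroid of triangle BZE ⇒ P = (1/3, 1/3)
3. A is where the line through Z parallel to BU meets line UP ⇒ A = (3/7, -3/7)
4. J lies on line AZ with AJ:JZ = 4:1 ⇒ J = (3/35, -3/35)
2·[JEB] = 1, 2·[JUE] = -5/7
[JEB]:[JUE] = 1:-5/7 = -7/5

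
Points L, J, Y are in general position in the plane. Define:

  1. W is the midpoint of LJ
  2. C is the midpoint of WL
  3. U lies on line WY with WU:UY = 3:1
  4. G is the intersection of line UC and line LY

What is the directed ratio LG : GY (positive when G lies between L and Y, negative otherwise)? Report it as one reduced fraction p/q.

Work in coordinates with L = (0, 0), J = (1, 0), Y = (0, 1).
1. W is the midpoint of LJ ⇒ W = (1/2, 0)
2. C is the midpoint of WL ⇒ C = (1/4, 0)
3. U lies on line WY with WU:UY = 3:1 ⇒ U = (1/8, 3/4)
4. G is the intersection of line UC and line LY ⇒ G = (0, 3/2)
G = L + t·(Y−L) with t = 3/2, so LG:GY = t:(1−t) = 3/2:-1/2

LG:GY = -3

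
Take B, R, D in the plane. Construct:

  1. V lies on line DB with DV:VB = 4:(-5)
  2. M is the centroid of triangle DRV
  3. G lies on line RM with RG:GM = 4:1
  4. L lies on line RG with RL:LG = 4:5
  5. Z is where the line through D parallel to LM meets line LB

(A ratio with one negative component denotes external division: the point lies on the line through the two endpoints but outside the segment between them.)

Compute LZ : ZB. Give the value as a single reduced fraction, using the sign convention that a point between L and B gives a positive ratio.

LZ:ZB = 2

Assign B = (0, 0), R = (1, 0), D = (0, 1) — the answer is frame-independent, so this choice is without loss of generality.
1. V lies on line DB with DV:VB = 4:(-5) ⇒ V = (0, 5)
2. M is the centroid of triangle DRV ⇒ M = (1/3, 2)
3. G lies on line RM with RG:GM = 4:1 ⇒ G = (7/15, 8/5)
4. L lies on line RG with RL:LG = 4:5 ⇒ L = (103/135, 32/45)
5. Z is where the line through D parallel to LM meets line LB ⇒ Z = (103/405, 32/135)
Z = L + t·(B−L) with t = 2/3, so LZ:ZB = t:(1−t) = 2/3:1/3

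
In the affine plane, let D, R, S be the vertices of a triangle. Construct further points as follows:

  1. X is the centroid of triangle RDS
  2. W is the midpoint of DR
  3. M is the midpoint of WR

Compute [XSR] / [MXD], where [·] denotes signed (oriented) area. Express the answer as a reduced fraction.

[XSR]:[MXD] = -4/3

Choose coordinates D = (0, 0), R = (1, 0), S = (0, 1).
1. X is the centroid of triangle RDS ⇒ X = (1/3, 1/3)
2. W is the midpoint of DR ⇒ W = (1/2, 0)
3. M is the midpoint of WR ⇒ M = (3/4, 0)
2·[XSR] = -1/3, 2·[MXD] = 1/4
[XSR]:[MXD] = -1/3:1/4 = -4/3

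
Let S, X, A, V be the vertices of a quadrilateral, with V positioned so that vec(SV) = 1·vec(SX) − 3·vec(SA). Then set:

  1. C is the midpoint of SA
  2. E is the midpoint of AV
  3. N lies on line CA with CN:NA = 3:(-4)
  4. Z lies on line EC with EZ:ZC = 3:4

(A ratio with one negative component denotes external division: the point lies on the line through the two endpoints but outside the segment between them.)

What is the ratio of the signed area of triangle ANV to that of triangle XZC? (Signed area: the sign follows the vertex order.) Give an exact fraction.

[ANV]:[XZC] = -14/5

Choose coordinates S = (0, 0), X = (1, 0), A = (0, 1), V = (1, -3).
1. C is the midpoint of SA ⇒ C = (0, 1/2)
2. E is the midpoint of AV ⇒ E = (1/2, -1)
3. N lies on line CA with CN:NA = 3:(-4) ⇒ N = (0, -1)
4. Z lies on line EC with EZ:ZC = 3:4 ⇒ Z = (2/7, -5/14)
2·[ANV] = 2, 2·[XZC] = -5/7
[ANV]:[XZC] = 2:-5/7 = -14/5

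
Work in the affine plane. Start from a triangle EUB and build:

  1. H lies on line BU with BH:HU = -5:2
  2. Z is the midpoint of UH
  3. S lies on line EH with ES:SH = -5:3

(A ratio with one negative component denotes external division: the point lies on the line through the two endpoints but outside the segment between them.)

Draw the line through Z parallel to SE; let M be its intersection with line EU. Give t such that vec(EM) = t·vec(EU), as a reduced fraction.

t = 1/2

Work in coordinates with E = (0, 0), U = (1, 0), B = (0, 1).
1. H lies on line BU with BH:HU = -5:2 ⇒ H = (5/3, -2/3)
2. Z is the midpoint of UH ⇒ Z = (4/3, -1/3)
3. S lies on line EH with ES:SH = -5:3 ⇒ S = (25/6, -5/3)
through Z parallel to SE: direction (-25/6, 5/3); meets EU at M = (1/2, 0)
M = E + t·(U−E) with t = 1/2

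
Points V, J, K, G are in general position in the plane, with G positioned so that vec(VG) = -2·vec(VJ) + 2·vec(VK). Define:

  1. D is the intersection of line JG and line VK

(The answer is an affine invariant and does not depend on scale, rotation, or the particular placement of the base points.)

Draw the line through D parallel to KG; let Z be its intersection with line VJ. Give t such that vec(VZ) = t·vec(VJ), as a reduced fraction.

t = 4/3

Set V = (0, 0), J = (1, 0), K = (0, 1), G = (-2, 2); any affine frame gives the same invariant.
1. D is the intersection of line JG and line VK ⇒ D = (0, 2/3)
through D parallel to KG: direction (-2, 1); meets VJ at Z = (4/3, 0)
Z = V + t·(J−V) with t = 4/3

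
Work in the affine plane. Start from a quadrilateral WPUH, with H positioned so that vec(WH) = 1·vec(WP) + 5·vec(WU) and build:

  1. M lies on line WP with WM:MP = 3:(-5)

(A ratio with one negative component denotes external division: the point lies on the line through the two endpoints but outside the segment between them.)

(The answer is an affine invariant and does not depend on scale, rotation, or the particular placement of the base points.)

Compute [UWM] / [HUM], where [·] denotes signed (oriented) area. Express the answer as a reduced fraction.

[UWM]:[HUM] = 3/10

Assign W = (0, 0), P = (1, 0), U = (0, 1), H = (1, 5) — the answer is frame-independent, so this choice is without loss of generality.
1. M lies on line WP with WM:MP = 3:(-5) ⇒ M = (-3/2, 0)
2·[UWM] = -3/2, 2·[HUM] = -5
[UWM]:[HUM] = -3/2:-5 = 3/10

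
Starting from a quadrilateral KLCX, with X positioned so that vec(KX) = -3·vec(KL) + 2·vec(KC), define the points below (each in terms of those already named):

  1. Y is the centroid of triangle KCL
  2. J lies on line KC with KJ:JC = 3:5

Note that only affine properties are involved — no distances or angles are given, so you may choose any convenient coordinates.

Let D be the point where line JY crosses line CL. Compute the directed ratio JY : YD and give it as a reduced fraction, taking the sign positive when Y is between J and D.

JY:YD = 7/8

Assign K = (0, 0), L = (1, 0), C = (0, 1), X = (-3, 2) — the answer is frame-independent, so this choice is without loss of generality.
1. Y is the centroid of triangle KCL ⇒ Y = (1/3, 1/3)
2. J lies on line KC with KJ:JC = 3:5 ⇒ J = (0, 3/8)
line JY meets CL at D = (5/7, 2/7)
Y = J + t·(D−J) with t = 7/15, so JY:YD = 7/15:8/15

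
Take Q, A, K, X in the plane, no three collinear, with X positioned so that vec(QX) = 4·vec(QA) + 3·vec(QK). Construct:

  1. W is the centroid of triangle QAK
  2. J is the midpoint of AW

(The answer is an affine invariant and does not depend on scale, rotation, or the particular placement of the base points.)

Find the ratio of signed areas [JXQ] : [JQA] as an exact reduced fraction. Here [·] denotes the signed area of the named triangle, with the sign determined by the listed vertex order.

[JXQ]:[JQA] = 8

Assign Q = (0, 0), A = (1, 0), K = (0, 1), X = (4, 3) — the answer is frame-independent, so this choice is without loss of generality.
1. W is the centroid of triangle QAK ⇒ W = (1/3, 1/3)
2. J is the midpoint of AW ⇒ J = (2/3, 1/6)
2·[JXQ] = 4/3, 2·[JQA] = 1/6
[JXQ]:[JQA] = 4/3:1/6 = 8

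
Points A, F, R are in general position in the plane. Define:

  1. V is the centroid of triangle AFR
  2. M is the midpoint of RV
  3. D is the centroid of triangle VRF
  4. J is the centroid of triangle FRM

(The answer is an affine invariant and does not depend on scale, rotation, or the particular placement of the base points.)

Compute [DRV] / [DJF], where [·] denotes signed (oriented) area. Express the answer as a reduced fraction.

Work in coordinates with A = (0, 0), F = (1, 0), R = (0, 1).
1. V is the centroid of triangle AFR ⇒ V = (1/3, 1/3)
2. M is the midpoint of RV ⇒ M = (1/6, 2/3)
3. D is the centroid of triangle VRF ⇒ D = (4/9, 4/9)
4. J is the centroid of triangle FRM ⇒ J = (7/18, 5/9)
2·[DRV] = 1/9, 2·[DJF] = -1/27
[DRV]:[DJF] = 1/9:-1/27 = -3

[DRV]:[DJF] = -3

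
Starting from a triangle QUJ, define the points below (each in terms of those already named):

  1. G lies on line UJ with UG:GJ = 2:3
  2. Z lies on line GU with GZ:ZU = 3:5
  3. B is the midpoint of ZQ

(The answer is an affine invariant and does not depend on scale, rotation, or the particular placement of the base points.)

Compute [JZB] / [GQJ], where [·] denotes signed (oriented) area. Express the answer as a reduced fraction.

[JZB]:[GQJ] = 5/8

Assign Q = (0, 0), U = (1, 0), J = (0, 1) — the answer is frame-independent, so this choice is without loss of generality.
1. G lies on line UJ with UG:GJ = 2:3 ⇒ G = (3/5, 2/5)
2. Z lies on line GU with GZ:ZU = 3:5 ⇒ Z = (3/4, 1/4)
3. B is the midpoint of ZQ ⇒ B = (3/8, 1/8)
2·[JZB] = -3/8, 2·[GQJ] = -3/5
[JZB]:[GQJ] = -3/8:-3/5 = 5/8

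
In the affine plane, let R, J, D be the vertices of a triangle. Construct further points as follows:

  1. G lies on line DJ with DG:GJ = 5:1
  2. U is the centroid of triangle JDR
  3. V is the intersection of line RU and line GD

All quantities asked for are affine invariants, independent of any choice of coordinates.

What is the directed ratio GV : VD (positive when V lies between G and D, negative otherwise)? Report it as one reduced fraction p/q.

GV:VD = 2/3

Set R = (0, 0), J = (1, 0), D = (0, 1); any affine frame gives the same invariant.
1. G lies on line DJ with DG:GJ = 5:1 ⇒ G = (5/6, 1/6)
2. U is the centroid of triangle JDR ⇒ U = (1/3, 1/3)
3. V is the intersection of line RU and line GD ⇒ V = (1/2, 1/2)
V = G + t·(D−G) with t = 2/5, so GV:VD = t:(1−t) = 2/5:3/5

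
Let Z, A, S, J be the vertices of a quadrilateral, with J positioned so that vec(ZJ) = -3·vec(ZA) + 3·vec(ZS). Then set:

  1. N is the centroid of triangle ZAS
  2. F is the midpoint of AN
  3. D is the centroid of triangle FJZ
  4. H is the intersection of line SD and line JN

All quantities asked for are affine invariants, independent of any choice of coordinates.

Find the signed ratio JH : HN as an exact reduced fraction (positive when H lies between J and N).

JH:HN = 25/9

Work in coordinates with Z = (0, 0), A = (1, 0), S = (0, 1), J = (-3, 3).
1. N is the centroid of triangle ZAS ⇒ N = (1/3, 1/3)
2. F is the midpoint of AN ⇒ F = (2/3, 1/6)
3. D is the centroid of triangle FJZ ⇒ D = (-7/9, 19/18)
4. H is the intersection of line SD and line JN ⇒ H = (-28/51, 53/51)
H = J + t·(N−J) with t = 25/34, so JH:HN = t:(1−t) = 25/34:9/34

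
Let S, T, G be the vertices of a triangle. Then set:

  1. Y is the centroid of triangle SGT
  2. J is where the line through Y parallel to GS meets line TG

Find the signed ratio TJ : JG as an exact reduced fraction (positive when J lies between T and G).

Assign S = (0, 0), T = (1, 0), G = (0, 1) — the answer is frame-independent, so this choice is without loss of generality.
1. Y is the centroid of triangle SGT ⇒ Y = (1/3, 1/3)
2. J is where the line through Y parallel to GS meets line TG ⇒ J = (1/3, 2/3)
J = T + t·(G−T) with t = 2/3, so TJ:JG = t:(1−t) = 2/3:1/3

TJ:JG = 2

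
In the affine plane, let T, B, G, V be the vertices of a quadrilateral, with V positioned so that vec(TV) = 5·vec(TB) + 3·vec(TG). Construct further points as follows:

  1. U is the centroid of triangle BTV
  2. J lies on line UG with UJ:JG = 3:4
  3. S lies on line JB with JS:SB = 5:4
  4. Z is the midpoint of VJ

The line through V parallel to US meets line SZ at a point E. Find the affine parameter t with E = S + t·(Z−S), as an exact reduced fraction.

t = 26/43

Assign T = (0, 0), B = (1, 0), G = (0, 1), V = (5, 3) — the answer is frame-independent, so this choice is without loss of generality.
1. U is the centroid of triangle BTV ⇒ U = (2, 1)
2. J lies on line UG with UJ:JG = 3:4 ⇒ J = (8/7, 1)
3. S lies on line JB with JS:SB = 5:4 ⇒ S = (67/63, 4/9)
4. Z is the midpoint of VJ ⇒ Z = (43/14, 2)
through V parallel to US: direction (-59/63, -5/9); meets SZ at E = (6170/2709, 536/387)
E = S + t·(Z−S) with t = 26/43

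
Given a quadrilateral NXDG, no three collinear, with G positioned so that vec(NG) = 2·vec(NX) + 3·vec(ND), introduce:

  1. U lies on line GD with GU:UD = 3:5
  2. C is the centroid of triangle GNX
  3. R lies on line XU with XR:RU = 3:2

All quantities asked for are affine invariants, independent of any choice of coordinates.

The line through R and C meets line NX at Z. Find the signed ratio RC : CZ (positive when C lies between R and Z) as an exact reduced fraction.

RC:CZ = 7/20

Choose coordinates N = (0, 0), X = (1, 0), D = (0, 1), G = (2, 3).
1. U lies on line GD with GU:UD = 3:5 ⇒ U = (5/4, 9/4)
2. C is the centroid of triangle GNX ⇒ C = (1, 1)
3. R lies on line XU with XR:RU = 3:2 ⇒ R = (23/20, 27/20)
line RC meets NX at Z = (4/7, 0)
C = R + t·(Z−R) with t = 7/27, so RC:CZ = 7/27:20/27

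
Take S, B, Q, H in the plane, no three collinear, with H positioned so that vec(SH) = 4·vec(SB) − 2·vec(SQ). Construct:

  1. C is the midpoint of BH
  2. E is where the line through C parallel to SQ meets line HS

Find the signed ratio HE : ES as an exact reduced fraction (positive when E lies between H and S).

HE:ES = 3/5

Choose coordinates S = (0, 0), B = (1, 0), Q = (0, 1), H = (4, -2).
1. C is the midpoint of BH ⇒ C = (5/2, -1)
2. E is where the line through C parallel to SQ meets line HS ⇒ E = (5/2, -5/4)
E = H + t·(S−H) with t = 3/8, so HE:ES = t:(1−t) = 3/8:5/8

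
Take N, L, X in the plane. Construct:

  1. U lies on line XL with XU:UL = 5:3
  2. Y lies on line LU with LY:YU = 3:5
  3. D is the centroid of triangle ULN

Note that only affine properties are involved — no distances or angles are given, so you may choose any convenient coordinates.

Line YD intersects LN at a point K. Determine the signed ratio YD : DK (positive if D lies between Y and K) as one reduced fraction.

Work in coordinates with N = (0, 0), L = (1, 0), X = (0, 1).
1. U lies on line XL with XU:UL = 5:3 ⇒ U = (5/8, 3/8)
2. Y lies on line LU with LY:YU = 3:5 ⇒ Y = (55/64, 9/64)
3. D is the centroid of triangle ULN ⇒ D = (13/24, 1/8)
line YD meets LN at K = (-2, 0)
D = Y + t·(K−Y) with t = 1/9, so YD:DK = 1/9:8/9

YD:DK = 1/8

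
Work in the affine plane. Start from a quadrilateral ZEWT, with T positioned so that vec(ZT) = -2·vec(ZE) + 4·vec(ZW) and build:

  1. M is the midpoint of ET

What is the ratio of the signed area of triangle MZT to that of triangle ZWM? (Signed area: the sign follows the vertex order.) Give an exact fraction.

[MZT]:[ZWM] = -4

Assign Z = (0, 0), E = (1, 0), W = (0, 1), T = (-2, 4) — the answer is frame-independent, so this choice is without loss of generality.
1. M is the midpoint of ET ⇒ M = (-1/2, 2)
2·[MZT] = -2, 2·[ZWM] = 1/2
[MZT]:[ZWM] = -2:1/2 = -4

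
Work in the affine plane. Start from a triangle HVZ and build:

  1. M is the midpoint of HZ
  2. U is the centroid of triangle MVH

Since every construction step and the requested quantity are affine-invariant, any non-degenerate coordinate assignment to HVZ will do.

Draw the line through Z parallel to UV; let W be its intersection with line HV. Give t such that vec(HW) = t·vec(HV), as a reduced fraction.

Choose coordinates H = (0, 0), V = (1, 0), Z = (0, 1).
1. M is the midpoint of HZ ⇒ M = (0, 1/2)
2. U is the centroid of triangle MVH ⇒ U = (1/3, 1/6)
through Z parallel to UV: direction (2/3, -1/6); meets HV at W = (4, 0)
W = H + t·(V−H) with t = 4

t = 4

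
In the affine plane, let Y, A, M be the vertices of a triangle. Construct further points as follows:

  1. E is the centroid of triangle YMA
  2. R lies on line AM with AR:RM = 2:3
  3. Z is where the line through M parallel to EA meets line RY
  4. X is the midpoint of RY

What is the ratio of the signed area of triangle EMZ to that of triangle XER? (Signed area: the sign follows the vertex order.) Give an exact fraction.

Choose coordinates Y = (0, 0), A = (1, 0), M = (0, 1).
1. E is the centroid of triangle YMA ⇒ E = (1/3, 1/3)
2. R lies on line AM with AR:RM = 2:3 ⇒ R = (3/5, 2/5)
3. Z is where the line through M parallel to EA meets line RY ⇒ Z = (6/7, 4/7)
4. X is the midpoint of RY ⇒ X = (3/10, 1/5)
2·[EMZ] = -3/7, 2·[XER] = -1/30
[EMZ]:[XER] = -3/7:-1/30 = 90/7

[EMZ]:[XER] = 90/7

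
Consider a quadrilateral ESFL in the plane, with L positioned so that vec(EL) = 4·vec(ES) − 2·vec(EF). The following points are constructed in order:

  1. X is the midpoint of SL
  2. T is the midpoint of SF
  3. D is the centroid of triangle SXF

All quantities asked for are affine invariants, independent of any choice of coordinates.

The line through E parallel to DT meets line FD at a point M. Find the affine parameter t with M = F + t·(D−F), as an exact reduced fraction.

t = 8

Assign E = (0, 0), S = (1, 0), F = (0, 1), L = (4, -2) — the answer is frame-independent, so this choice is without loss of generality.
1. X is the midpoint of SL ⇒ X = (5/2, -1)
2. T is the midpoint of SF ⇒ T = (1/2, 1/2)
3. D is the centroid of triangle SXF ⇒ D = (7/6, 0)
through E parallel to DT: direction (-2/3, 1/2); meets FD at M = (28/3, -7)
M = F + t·(D−F) with t = 8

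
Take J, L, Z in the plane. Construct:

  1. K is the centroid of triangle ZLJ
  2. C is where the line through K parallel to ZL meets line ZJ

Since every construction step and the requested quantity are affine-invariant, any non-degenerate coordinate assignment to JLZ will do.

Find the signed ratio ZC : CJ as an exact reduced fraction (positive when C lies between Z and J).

Set J = (0, 0), L = (1, 0), Z = (0, 1); any affine frame gives the same invariant.
1. K is the centroid of triangle ZLJ ⇒ K = (1/3, 1/3)
2. C is where the line through K parallel to ZL meets line ZJ ⇒ C = (0, 2/3)
C = Z + t·(J−Z) with t = 1/3, so ZC:CJ = t:(1−t) = 1/3:2/3

ZC:CJ = 1/2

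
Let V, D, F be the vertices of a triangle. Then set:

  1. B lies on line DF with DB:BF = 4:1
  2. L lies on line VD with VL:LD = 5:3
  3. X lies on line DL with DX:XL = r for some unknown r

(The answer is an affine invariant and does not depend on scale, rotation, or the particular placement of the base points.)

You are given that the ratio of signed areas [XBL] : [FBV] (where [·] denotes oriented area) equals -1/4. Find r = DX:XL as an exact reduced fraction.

Assign V = (0, 0), D = (1, 0), F = (0, 1) — the answer is frame-independent, so this choice is without loss of generality.
1. B lies on line DF with DB:BF = 4:1 ⇒ B = (1/5, 4/5)
2. L lies on line VD with VL:LD = 5:3 ⇒ L = (5/8, 0)
3. With DX:XL = r, write λ = r/(r+1) so X = D + λ·(L−D); X is affine-linear in λ
Every point depending on X is an affine combination of X and λ-independent points, so each such coordinate is linear in λ; the λ² term in each signed area is a multiple of (L−D)×(L−D) = 0, so 2·[XBL] and 2·[FBV] are each linear in λ. Evaluating at λ=0 and λ=1:
  2·[XBL] = -3/10·λ + 3/10,   2·[FBV] = -1/5
So [XBL]:[FBV] = (-3/10·λ + 3/10) / (-1/5). Setting this equal to -1/4:
  -3/10·λ + 3/10 = -1/4·(-1/5)  ⇒  λ = 5/6
Then r = λ/(1−λ) = (5/6)/(1/6) = 5. Check: with r = 5, X = (11/16, 0) and [XBL]:[FBV] = -1/4 as required.

r = 5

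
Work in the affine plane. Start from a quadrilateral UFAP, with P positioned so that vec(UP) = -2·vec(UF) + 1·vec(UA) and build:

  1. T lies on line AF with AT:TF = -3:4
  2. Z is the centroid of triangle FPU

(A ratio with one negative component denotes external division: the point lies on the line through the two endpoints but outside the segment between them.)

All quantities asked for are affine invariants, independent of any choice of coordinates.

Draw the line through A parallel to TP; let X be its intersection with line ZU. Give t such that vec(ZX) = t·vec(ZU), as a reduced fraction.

Set U = (0, 0), F = (1, 0), A = (0, 1), P = (-2, 1); any affine frame gives the same invariant.
1. T lies on line AF with AT:TF = -3:4 ⇒ T = (-3, 4)
2. Z is the centroid of triangle FPU ⇒ Z = (-1/3, 1/3)
through A parallel to TP: direction (1, -3); meets ZU at X = (1/2, -1/2)
X = Z + t·(U−Z) with t = 5/2

t = 5/2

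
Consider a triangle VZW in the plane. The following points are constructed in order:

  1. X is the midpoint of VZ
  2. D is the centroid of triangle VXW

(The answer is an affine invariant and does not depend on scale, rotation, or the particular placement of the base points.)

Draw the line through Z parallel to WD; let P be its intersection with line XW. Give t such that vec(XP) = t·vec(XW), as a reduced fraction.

t = -2

Work in coordinates with V = (0, 0), Z = (1, 0), W = (0, 1).
1. X is the midpoint of VZ ⇒ X = (1/2, 0)
2. D is the centroid of triangle VXW ⇒ D = (1/6, 1/3)
through Z parallel to WD: direction (1/6, -2/3); meets XW at P = (3/2, -2)
P = X + t·(W−X) with t = -2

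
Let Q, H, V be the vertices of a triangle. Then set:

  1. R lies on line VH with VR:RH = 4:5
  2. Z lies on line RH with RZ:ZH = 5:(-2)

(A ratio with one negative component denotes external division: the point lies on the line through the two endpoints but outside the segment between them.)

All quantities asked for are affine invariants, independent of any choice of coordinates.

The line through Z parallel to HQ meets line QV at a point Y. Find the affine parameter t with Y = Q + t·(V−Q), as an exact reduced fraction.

t = -10/27

Set Q = (0, 0), H = (1, 0), V = (0, 1); any affine frame gives the same invariant.
1. R lies on line VH with VR:RH = 4:5 ⇒ R = (4/9, 5/9)
2. Z lies on line RH with RZ:ZH = 5:(-2) ⇒ Z = (37/27, -10/27)
through Z parallel to HQ: direction (-1, 0); meets QV at Y = (0, -10/27)
Y = Q + t·(V−Q) with t = -10/27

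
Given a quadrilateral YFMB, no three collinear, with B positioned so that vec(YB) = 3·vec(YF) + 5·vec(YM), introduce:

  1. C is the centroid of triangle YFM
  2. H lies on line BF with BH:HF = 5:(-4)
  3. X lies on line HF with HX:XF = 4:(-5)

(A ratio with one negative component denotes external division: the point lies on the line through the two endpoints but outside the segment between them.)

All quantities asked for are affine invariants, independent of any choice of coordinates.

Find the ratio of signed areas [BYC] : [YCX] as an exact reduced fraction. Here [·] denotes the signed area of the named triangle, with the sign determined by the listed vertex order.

[BYC]:[YCX] = -2/61

Set Y = (0, 0), F = (1, 0), M = (0, 1), B = (3, 5); any affine frame gives the same invariant.
1. C is the centroid of triangle YFM ⇒ C = (1/3, 1/3)
2. H lies on line BF with BH:HF = 5:(-4) ⇒ H = (-7, -20)
3. X lies on line HF with HX:XF = 4:(-5) ⇒ X = (-39, -100)
2·[BYC] = 2/3, 2·[YCX] = -61/3
[BYC]:[YCX] = 2/3:-61/3 = -2/61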